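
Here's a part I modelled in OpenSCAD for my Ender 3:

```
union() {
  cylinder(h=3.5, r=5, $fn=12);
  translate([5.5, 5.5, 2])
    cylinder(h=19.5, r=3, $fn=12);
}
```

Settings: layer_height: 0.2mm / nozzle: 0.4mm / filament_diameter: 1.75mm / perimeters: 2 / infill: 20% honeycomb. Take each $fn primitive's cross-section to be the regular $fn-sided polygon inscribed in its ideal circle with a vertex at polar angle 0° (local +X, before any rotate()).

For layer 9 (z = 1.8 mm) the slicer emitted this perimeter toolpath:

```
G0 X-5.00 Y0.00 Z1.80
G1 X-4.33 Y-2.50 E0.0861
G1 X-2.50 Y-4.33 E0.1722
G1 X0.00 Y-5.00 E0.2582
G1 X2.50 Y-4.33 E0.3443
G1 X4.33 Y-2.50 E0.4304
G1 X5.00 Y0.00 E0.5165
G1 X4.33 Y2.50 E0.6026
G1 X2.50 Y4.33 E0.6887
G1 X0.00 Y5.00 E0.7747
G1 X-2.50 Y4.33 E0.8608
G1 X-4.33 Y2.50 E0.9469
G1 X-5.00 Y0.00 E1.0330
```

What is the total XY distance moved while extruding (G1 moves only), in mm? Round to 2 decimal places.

31.06 mm

Sum the Euclidean lengths of each G1 segment: total = 31.06 mm.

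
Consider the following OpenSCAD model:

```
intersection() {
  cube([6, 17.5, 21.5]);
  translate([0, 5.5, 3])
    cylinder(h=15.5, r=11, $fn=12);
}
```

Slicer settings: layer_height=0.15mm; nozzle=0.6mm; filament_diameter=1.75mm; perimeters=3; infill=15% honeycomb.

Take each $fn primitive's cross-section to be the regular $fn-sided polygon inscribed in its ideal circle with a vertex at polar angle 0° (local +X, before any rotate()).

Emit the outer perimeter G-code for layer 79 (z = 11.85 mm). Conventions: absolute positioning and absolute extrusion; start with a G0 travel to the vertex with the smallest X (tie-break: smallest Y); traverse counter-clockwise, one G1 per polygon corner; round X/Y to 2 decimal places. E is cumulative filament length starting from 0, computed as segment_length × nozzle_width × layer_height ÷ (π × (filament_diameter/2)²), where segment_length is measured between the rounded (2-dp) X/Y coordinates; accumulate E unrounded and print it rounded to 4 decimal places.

G0 X0.00 Y0.00 Z11.85
G1 X6.00 Y0.00 E0.2245
G1 X6.00 Y14.53 E0.7682
G1 X5.50 Y15.03 E0.7946
G1 X0.00 Y16.50 E1.0077
G1 X0.00 Y0.00 E1.6251

At z = 11.85 mm: the 6×17.5 cube contributes its full rectangle; the cylinder at (0, 5.5): section is a regular 12-gon, circumradius r=11; Taking the intersection: the r=11 cylinder at (0, 5.5) partially overlaps the 6×17.5 cube; clipping to the common part keeps 94.09 mm² — 1 connected region. The outline is a single polygon with 5 vertices. Extrusion per mm of travel: 0.6 × 0.15 / (π × 0.875²) = 0.037418. Accumulating E over each segment gives final E = 1.6251.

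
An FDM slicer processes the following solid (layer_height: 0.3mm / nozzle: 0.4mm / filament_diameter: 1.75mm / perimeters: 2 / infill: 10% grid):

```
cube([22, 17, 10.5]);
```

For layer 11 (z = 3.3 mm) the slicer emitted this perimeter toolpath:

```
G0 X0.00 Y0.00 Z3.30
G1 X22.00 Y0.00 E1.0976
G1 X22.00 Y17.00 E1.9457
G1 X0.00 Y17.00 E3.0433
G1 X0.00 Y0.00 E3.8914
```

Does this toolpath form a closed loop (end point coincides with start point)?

yes

Start point (G0): (0.00, 0.00). End point (last G1): the path returns to the start — closed.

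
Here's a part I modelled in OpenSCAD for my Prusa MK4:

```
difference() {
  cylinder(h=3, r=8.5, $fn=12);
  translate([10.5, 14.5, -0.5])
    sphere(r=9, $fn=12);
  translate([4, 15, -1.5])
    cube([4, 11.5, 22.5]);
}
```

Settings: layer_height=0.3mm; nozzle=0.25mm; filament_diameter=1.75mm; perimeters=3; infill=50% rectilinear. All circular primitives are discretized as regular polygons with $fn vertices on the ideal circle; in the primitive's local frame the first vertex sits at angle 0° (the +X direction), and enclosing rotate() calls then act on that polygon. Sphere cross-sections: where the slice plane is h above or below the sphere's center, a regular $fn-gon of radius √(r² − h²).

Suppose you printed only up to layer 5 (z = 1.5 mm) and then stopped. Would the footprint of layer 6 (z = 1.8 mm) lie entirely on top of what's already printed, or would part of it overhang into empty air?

Compare the two slices. At z = 1.5: the cylinder: section is a regular 12-gon, circumradius r=8.5 (area = (12/2)·8.500²·sin(360°/12) = 216.75 mm²); the r=9 sphere at (10.5, 14.5) contributes a regular 12-gon of circumradius √(9²−2²) = 8.775 (area = (12/2)·8.775²·sin(360°/12) = 231.00 mm²); the 4×11.5 cube at (4, 15) contributes its full rectangle (area 46.00 mm²); Taking the first minus the rest: starting from the r=8.5 cylinder (216.75 mm²), the r=9 sphere at (10.5, 14.5) misses the remaining region (no effect); the 4×11.5 cube at (4, 15) misses the remaining region (no effect) — area = 216.75 mm². At z = 1.8: the r=8.5 cylinder contributes a regular 12-gon of circumradius 8.5 (area = (12/2)·8.500²·sin(360°/12) = 216.75 mm²); the sphere at (10.5, 14.5): section is a regular 12-gon, circumradius = √(r²−h²) = √(9²−2.3²) = 8.701 (area = (12/2)·8.701²·sin(360°/12) = 227.13 mm²); the 4×11.5 cube at (4, 15) contributes its full rectangle (area 46.00 mm²); Taking the first minus the rest: starting from the r=8.5 cylinder (216.75 mm²), the r=9 sphere at (10.5, 14.5) misses the remaining region (no effect); the 4×11.5 cube at (4, 15) misses the remaining region (no effect) — area = 216.75 mm². Checking containment: the cross-section at z = 1.8 is a subset of the cross-section at z = 1.5.

entirely on top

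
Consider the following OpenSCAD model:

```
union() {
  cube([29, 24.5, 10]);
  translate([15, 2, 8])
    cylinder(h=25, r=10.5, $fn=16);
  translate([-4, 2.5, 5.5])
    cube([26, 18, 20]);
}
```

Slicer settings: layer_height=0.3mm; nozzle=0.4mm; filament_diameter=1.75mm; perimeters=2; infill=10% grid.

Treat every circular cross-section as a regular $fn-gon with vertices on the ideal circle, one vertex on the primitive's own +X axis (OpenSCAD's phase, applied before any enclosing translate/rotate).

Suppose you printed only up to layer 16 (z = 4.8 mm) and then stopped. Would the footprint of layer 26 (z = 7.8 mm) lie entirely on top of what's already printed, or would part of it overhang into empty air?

part overhangs

Compare the two slices. At z = 4.8: the 29×24.5 cube contributes its full rectangle (area 710.50 mm²); the cylinder at (15, 2) is absent (z outside [8, 33]); the cube at (-4, 2.5) does not reach this height (z outside [5.5, 25.5]); Merging all regions: only the 29×24.5 cube is present, so the union is just that shape — area = 710.50 mm². At z = 7.8: the 29×24.5 cube contributes its full rectangle (area 710.50 mm²); the cylinder at (15, 2) is absent (z outside [8, 33]); the cube at (-4, 2.5) (footprint 26×18) is included at this height (area 468.00 mm²); Taking the union: the regions partially overlap — summed areas 1178.50 mm² minus the doubly-counted overlap 396.00 mm² gives 782.50 mm² — area = 782.50 mm². Checking containment: at z = 7.8 the cross-section extends beyond the z = 4.8 cross-section by about 72.00 mm².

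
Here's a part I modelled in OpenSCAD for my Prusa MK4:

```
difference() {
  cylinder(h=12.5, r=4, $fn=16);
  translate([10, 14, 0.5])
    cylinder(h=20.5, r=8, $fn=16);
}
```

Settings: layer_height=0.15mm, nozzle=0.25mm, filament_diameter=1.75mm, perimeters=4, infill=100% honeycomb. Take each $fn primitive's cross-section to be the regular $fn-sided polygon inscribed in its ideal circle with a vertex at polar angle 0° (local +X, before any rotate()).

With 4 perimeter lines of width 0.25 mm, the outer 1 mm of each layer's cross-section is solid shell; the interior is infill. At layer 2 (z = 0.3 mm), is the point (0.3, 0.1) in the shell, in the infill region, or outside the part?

infill

At z = 0.3 mm: the cylinder: section is a regular 16-gon, circumradius r=4; the cylinder at (10, 14) is not intersected at this z (z outside [0.5, 21]); After the difference (first − rest): none of the subtracted shapes is present at this height, so the r=4 cylinder is unchanged — 1 connected region. Overall, the cross-section is a single solid region. The nearest boundary edge runs (4.00, 0.00)→(3.70, 1.53); distance from the point to it = 3.61 mm. The point is inside the cross-section and 3.61 mm from the nearest boundary — more than the 1 mm shell width (4 × 0.25), so it's in the infill interior.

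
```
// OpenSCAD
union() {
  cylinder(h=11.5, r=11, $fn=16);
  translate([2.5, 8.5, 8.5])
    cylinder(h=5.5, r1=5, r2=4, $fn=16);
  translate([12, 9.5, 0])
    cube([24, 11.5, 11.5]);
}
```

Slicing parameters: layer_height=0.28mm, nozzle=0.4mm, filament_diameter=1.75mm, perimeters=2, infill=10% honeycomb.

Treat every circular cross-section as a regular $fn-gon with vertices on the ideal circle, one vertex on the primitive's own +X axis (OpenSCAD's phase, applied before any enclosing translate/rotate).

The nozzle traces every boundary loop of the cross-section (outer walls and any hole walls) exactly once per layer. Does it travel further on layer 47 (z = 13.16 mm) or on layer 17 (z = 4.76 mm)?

Layer 47 (z = 13.16): the cylinder is not intersected at this z (z outside [0, 11.5]); the cone at (2.5, 8.5) (r1=5→r2=4) has section circumradius 4.153 here — a regular 16-gon (perimeter = 2·16·4.153·sin(180°/16) = 25.93 mm); the cube at (12, 9.5) is absent (z outside [0, 11.5]); Taking the union: only the cone at (2.5, 8.5) is present, so the union is just that shape — boundary = 25.93 mm. So its perimeter = 25.93 mm. Layer 17 (z = 4.76): the r=11 cylinder contributes a regular 16-gon of circumradius 11 (perimeter = 2·16·11.000·sin(180°/16) = 68.67 mm); the cone at (2.5, 8.5) is not intersected at this z (z outside [8.5, 14]); the 24×11.5 cube at (12, 9.5) contributes its full rectangle (perimeter 71.00 mm); Combining (union): the 2 present regions are separate (no shared area or edge), so areas and boundary lengths simply add and each stays a separate island — boundary = 139.67 mm. So its perimeter = 139.67 mm. Layer 17 is larger (139.67 vs 25.93 mm).

layer 17 (z = 4.76 mm)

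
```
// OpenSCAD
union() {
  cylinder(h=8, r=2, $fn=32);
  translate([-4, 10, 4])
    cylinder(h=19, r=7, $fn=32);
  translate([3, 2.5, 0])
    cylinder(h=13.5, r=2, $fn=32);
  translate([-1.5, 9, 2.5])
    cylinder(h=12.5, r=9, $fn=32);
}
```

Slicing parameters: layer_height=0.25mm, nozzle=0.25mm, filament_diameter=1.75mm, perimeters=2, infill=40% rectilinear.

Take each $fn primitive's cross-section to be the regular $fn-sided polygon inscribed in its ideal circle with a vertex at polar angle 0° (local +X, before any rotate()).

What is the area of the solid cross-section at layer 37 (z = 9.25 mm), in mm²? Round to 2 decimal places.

At z = 9.25 mm: the cylinder is absent (z outside [0, 8]); the r=7 cylinder at (-4, 10) contributes a regular 32-gon of circumradius 7 (area = (32/2)·7.000²·sin(360°/32) = 152.95 mm²); the r=2 cylinder at (3, 2.5) contributes a regular 32-gon of circumradius 2 (area = (32/2)·2.000²·sin(360°/32) = 12.49 mm²); the cylinder at (-1.5, 9): section is a regular 32-gon, circumradius r=9 (area = (32/2)·9.000²·sin(360°/32) = 252.84 mm²); Merging all regions: the regions partially overlap — summed areas 418.27 mm² minus the doubly-counted overlap 157.67 mm² gives 260.60 mm² — area = 260.60 mm². Overall, the cross-section is a single solid region. Net area = 260.60 mm².

260.60 mm²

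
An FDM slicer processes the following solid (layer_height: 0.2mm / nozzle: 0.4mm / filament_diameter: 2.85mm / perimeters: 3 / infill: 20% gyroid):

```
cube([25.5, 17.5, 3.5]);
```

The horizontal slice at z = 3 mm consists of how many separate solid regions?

At z = 3 mm: the cube (footprint 25.5×17.5) is included at this height. The result has 1 disconnected region.

1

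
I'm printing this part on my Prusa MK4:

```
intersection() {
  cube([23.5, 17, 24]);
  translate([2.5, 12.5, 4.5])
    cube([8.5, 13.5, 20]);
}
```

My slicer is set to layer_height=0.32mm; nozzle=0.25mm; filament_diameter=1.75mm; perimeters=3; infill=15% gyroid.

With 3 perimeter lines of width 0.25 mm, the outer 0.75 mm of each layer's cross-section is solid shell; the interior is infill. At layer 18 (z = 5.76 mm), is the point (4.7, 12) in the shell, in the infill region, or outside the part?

outside

At z = 5.76 mm: the 23.5×17 cube contributes its full rectangle; the cube at (2.5, 12.5) is present — its section is the full 8.5×13.5 rectangle; Keeping only the common overlap: the 8.5×13.5 cube at (2.5, 12.5) partially overlaps the 23.5×17 cube; clipping to the common part keeps 38.25 mm² — 1 connected region. Overall, the cross-section is a single solid region. The nearest boundary edge runs (11.00, 12.50)→(2.50, 12.50); distance from the point to it = 0.50 mm. The point is not inside any of the regions above, so it lies outside the cross-section (0.50 mm from the nearest boundary).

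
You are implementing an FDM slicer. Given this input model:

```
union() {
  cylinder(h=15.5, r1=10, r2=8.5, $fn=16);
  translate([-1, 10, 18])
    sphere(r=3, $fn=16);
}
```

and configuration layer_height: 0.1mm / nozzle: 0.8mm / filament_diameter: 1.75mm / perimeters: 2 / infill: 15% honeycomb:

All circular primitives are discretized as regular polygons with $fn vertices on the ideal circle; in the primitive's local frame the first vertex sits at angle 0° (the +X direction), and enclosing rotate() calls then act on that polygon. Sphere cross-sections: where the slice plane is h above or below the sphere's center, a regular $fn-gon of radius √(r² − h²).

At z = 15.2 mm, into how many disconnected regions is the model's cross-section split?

At z = 15.2 mm: the cone (r1=10→r2=8.5) has section circumradius 8.529 here — a regular 16-gon; the r=3 sphere at (-1, 10) slices to a regular 16-gon of circumradius 1.077 (√(r²−h²) with h=2.8 from center); Taking the union: the 2 present regions are separate (no shared area or edge), so areas and boundary lengths simply add and each stays a separate island — 2 connected regions. The result has 2 disconnected regions.

2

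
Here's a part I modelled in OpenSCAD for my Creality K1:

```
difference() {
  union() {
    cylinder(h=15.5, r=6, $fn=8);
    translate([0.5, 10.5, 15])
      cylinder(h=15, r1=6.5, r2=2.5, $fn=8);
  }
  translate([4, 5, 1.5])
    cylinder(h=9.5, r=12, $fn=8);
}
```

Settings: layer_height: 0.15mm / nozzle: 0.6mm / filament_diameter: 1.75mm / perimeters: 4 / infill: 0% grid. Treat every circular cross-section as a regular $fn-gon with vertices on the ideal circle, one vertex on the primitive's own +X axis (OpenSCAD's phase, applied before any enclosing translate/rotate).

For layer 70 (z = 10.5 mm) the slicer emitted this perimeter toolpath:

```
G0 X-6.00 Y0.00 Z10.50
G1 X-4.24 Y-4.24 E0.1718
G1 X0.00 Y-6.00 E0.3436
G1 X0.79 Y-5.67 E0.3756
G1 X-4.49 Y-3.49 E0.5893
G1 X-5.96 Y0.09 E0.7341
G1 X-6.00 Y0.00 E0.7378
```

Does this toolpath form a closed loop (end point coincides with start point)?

Start point (G0): (-6.00, 0.00). End point (last G1): the path returns to the start — closed.

yes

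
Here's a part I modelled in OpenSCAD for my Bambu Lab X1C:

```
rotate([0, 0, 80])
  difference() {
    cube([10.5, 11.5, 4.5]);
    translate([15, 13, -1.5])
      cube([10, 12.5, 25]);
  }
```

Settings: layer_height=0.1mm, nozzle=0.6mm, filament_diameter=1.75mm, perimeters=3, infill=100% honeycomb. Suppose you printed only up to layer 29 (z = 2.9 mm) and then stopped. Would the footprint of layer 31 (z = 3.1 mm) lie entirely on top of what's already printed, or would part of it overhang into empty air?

entirely on top

Compare the two slices. At z = 2.9: the 10.5×11.5 cube contributes its full rectangle (area 120.75 mm²); the cube at (15, 13) is present — its section is the full 10×12.5 rectangle (area 125.00 mm²); After the difference (first − rest): starting from the 10.5×11.5 cube (120.75 mm²), the 10×12.5 cube at (15, 13) misses the remaining region (no effect) — area = 120.75 mm²; (rotated 80° about Z; rotation is an isometry so areas/perimeters/island counts are preserved). At z = 3.1: the cube is present — its section is the full 10.5×11.5 rectangle (area 120.75 mm²); the cube at (15, 13) (footprint 10×12.5) is included at this height (area 125.00 mm²); Taking the first minus the rest: starting from the 10.5×11.5 cube (120.75 mm²), the 10×12.5 cube at (15, 13) misses the remaining region (no effect) — area = 120.75 mm²; (whole slice rotated 80° about Z — lengths, areas and connectivity unchanged). Checking containment: the cross-section at z = 3.1 is a subset of the cross-section at z = 2.9.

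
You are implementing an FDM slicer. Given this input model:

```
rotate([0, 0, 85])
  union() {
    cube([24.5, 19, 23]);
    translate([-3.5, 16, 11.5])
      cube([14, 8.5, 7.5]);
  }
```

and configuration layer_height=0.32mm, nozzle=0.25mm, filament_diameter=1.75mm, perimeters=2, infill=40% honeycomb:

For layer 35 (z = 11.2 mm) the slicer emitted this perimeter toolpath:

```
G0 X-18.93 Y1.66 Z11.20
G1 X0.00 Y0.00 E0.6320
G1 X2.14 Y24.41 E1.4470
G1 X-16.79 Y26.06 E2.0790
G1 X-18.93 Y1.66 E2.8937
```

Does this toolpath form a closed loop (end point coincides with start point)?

Start point (G0): (-18.93, 1.66). End point (last G1): the path returns to the start — closed.

yes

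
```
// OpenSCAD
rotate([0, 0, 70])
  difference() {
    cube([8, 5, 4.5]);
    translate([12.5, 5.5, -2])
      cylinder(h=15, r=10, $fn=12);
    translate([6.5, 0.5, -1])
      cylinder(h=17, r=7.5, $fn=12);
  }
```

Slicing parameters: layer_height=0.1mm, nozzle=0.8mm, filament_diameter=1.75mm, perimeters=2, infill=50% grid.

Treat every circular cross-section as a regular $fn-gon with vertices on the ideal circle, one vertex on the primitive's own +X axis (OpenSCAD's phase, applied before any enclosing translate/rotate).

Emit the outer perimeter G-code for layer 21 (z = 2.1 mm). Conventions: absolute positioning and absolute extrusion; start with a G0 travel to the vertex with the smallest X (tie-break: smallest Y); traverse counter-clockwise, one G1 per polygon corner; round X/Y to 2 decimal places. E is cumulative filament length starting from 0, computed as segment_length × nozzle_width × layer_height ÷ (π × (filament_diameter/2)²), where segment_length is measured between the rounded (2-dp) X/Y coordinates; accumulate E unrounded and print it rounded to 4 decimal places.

G0 X-4.70 Y1.71 Z2.10
G1 X-3.98 Y1.45 E0.0255
G1 X-3.99 Y1.46 E0.0259
G1 X-4.44 Y2.42 E0.0612
G1 X-4.70 Y1.71 E0.0863

At z = 2.1 mm: the cube is present — its section is the full 8×5 rectangle; the r=10 cylinder at (12.5, 5.5) gives a regular 12-gon of circumradius 10 (constant along its height); the r=7.5 cylinder at (6.5, 0.5) gives a regular 12-gon of circumradius 7.5 (constant along its height); After the difference (first − rest): starting from the 8×5 cube, the r=10 cylinder at (12.5, 5.5) partially overlaps it — only the 23.39 mm² overlap (of its 300.00 mm²) is removed, clipping the outline; the r=7.5 cylinder at (6.5, 0.5) partially overlaps it — only the 16.33 mm² overlap (of its 168.75 mm²) is removed, clipping the outline — 1 connected region; (whole slice rotated 70° about Z — lengths, areas and connectivity unchanged). The outline is a single polygon with 4 vertices. Extrusion per mm of travel: 0.8 × 0.1 / (π × 0.875²) = 0.033260. Accumulating E over each segment gives final E = 0.0863.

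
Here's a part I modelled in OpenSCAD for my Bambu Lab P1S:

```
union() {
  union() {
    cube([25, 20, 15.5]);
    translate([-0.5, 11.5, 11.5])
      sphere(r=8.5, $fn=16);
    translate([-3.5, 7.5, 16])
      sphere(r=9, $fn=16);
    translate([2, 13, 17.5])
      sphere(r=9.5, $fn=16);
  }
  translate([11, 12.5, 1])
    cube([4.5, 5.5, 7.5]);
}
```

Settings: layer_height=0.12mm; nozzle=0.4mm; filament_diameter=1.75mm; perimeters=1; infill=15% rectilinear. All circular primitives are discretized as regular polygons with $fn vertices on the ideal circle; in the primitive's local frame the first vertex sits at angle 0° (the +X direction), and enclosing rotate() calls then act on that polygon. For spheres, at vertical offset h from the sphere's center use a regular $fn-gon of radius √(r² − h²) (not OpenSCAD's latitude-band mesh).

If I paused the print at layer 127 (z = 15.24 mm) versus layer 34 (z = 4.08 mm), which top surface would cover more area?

layer 127 (z = 15.24 mm)

Layer 127 (z = 15.24): the cube is present — its section is the full 25×20 rectangle (area 500.00 mm²); the r=8.5 sphere at (-0.5, 11.5) slices to a regular 16-gon of circumradius 7.633 (√(r²−h²) with h=3.74 from center) (area = (16/2)·7.633²·sin(360°/16) = 178.37 mm²); the r=9 sphere at (-3.5, 7.5) contributes a regular 16-gon of circumradius √(9²−0.76²) = 8.968 (area = (16/2)·8.968²·sin(360°/16) = 246.21 mm²); the r=9.5 sphere at (2, 13) contributes a regular 16-gon of circumradius √(9.5²−2.26²) = 9.227 (area = (16/2)·9.227²·sin(360°/16) = 260.66 mm²); Merging all regions: the regions partially overlap — summed areas 1185.24 mm² minus the doubly-counted overlap 463.55 mm² gives 721.69 mm² — area = 721.69 mm²; the cube at (11, 12.5) is not intersected at this z (z outside [1, 8.5]); Combining (union): only the result so far is present, so the union is just that shape — area = 721.69 mm². So its area = 721.69 mm². Layer 34 (z = 4.08): the cube is present — its section is the full 25×20 rectangle (area 500.00 mm²); the r=8.5 sphere at (-0.5, 11.5) contributes a regular 16-gon of circumradius √(8.5²−7.42²) = 4.147 (area = (16/2)·4.147²·sin(360°/16) = 52.64 mm²); the sphere at (-3.5, 7.5) does not reach this height (|z−center|=11.920 > r=9); the sphere at (2, 13) is not intersected at this z (|z−center|=13.420 > r=9.5); Merging all regions: the regions partially overlap — summed areas 552.64 mm² minus the doubly-counted overlap 22.22 mm² gives 530.42 mm² — area = 530.42 mm²; the 4.5×5.5 cube at (11, 12.5) contributes its full rectangle (area 24.75 mm²); Taking the union: the 4.5×5.5 cube at (11, 12.5) lies entirely inside that combined region, so the union is just that combined region — area = 530.42 mm². So its area = 530.42 mm². Layer 127 is larger (721.69 vs 530.42 mm²).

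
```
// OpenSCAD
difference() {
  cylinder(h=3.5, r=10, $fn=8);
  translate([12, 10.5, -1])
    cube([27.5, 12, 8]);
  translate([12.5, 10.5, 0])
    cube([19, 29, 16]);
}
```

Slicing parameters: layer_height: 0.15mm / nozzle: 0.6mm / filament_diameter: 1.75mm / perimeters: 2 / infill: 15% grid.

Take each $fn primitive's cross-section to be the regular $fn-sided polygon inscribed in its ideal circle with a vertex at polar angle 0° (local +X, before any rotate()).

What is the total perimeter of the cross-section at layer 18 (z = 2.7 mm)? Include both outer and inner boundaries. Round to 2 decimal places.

61.23 mm

At z = 2.7 mm: the cylinder: section is a regular 8-gon, circumradius r=10 (perimeter = 2·8·10.000·sin(180°/8) = 61.23 mm); the cube at (12, 10.5) is present — its section is the full 27.5×12 rectangle (perimeter 79.00 mm); the cube at (12.5, 10.5) is present — its section is the full 19×29 rectangle (perimeter 96.00 mm); Subtracting the remaining from the first: starting from the r=10 cylinder, the 27.5×12 cube at (12, 10.5) misses the remaining region (no effect); the 19×29 cube at (12.5, 10.5) misses the remaining region (no effect) — boundary = 61.23 mm. Overall, the cross-section is a single solid region. Total boundary length (outer) = 61.23 mm.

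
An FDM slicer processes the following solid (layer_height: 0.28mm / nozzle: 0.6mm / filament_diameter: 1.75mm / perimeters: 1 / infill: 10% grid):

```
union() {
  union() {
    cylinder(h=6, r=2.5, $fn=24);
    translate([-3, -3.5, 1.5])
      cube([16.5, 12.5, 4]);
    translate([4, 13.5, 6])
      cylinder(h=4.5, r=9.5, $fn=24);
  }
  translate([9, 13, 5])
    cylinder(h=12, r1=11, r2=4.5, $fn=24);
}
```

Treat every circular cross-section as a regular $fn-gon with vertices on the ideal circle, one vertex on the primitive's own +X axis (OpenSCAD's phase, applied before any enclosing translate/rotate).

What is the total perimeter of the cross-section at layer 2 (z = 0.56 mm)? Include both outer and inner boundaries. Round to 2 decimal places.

At z = 0.56 mm: the cylinder: section is a regular 24-gon, circumradius r=2.5 (perimeter = 2·24·2.500·sin(180°/24) = 15.66 mm); the cube at (-3, -3.5) does not reach this height (z outside [1.5, 5.5]); the cylinder at (4, 13.5) is not intersected at this z (z outside [6, 10.5]); Merging all regions: only the r=2.5 cylinder is present, so the union is just that shape — boundary = 15.66 mm; the cone at (9, 13) is not intersected at this z (z outside [5, 17]); Combining (union): only that combined region is present, so the union is just that shape — boundary = 15.66 mm. Overall, the cross-section is a single solid region. Total boundary length (outer) = 15.66 mm.

15.66 mm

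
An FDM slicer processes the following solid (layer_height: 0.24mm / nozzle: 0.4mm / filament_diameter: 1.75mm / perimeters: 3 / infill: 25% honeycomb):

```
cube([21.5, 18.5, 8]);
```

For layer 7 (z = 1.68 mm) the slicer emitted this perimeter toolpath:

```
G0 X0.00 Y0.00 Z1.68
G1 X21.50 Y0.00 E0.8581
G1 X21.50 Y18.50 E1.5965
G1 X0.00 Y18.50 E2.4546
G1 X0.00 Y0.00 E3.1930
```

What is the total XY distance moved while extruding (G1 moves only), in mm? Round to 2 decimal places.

Sum the Euclidean lengths of each G1 segment: total = 80.00 mm.

80.00 mm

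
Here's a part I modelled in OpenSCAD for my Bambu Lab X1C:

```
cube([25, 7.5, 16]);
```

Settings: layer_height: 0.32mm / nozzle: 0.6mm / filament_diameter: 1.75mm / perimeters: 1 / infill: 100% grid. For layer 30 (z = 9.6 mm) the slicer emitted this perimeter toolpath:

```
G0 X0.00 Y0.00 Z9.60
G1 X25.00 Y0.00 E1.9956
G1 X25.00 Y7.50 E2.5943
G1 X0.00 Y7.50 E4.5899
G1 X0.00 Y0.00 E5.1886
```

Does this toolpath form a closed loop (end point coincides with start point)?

yes

Start point (G0): (0.00, 0.00). End point (last G1): the path returns to the start — closed.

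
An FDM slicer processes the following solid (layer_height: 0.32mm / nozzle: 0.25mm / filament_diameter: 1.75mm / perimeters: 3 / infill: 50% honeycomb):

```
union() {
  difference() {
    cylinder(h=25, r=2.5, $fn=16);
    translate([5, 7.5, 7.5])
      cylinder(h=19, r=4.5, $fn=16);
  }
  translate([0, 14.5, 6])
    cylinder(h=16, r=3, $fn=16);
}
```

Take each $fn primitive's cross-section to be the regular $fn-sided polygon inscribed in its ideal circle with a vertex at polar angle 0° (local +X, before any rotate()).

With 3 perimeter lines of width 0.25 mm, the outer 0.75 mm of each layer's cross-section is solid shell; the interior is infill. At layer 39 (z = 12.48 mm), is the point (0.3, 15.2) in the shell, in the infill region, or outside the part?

At z = 12.48 mm: the r=2.5 cylinder gives a regular 16-gon of circumradius 2.5 (constant along its height); the cylinder at (5, 7.5): section is a regular 16-gon, circumradius r=4.5; Subtracting the remaining from the first: starting from the r=2.5 cylinder, the r=4.5 cylinder at (5, 7.5) misses the remaining region (no effect) — 1 connected region; the r=3 cylinder at (0, 14.5) gives a regular 16-gon of circumradius 3 (constant along its height); Taking the union: the 2 present regions are separate (no shared area or edge), so areas and boundary lengths simply add and each stays a separate island — 2 connected regions. Overall, the cross-section has 2 separate islands. The nearest boundary edge runs (1.15, 17.27)→(2.12, 16.62); distance from the point to it = 2.19 mm. (Shell/infill is judged within the island containing the point — the largest one.) The point is inside the cross-section and 2.19 mm from the nearest boundary — more than the 0.75 mm shell width (3 × 0.25), so it's in the infill interior.

infill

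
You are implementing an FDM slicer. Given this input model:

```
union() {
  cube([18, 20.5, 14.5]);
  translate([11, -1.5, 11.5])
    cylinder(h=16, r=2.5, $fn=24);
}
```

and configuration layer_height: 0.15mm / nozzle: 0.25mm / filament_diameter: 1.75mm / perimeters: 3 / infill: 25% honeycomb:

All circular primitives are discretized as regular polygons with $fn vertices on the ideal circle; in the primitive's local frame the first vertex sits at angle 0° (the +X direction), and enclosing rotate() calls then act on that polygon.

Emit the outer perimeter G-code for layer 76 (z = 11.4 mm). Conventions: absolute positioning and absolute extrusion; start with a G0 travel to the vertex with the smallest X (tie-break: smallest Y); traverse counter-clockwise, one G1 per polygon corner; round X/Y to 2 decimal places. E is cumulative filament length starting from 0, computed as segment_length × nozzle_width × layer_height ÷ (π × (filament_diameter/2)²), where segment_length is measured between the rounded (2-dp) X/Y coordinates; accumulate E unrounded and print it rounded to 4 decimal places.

G0 X0.00 Y0.00 Z11.40
G1 X18.00 Y0.00 E0.2806
G1 X18.00 Y20.50 E0.6002
G1 X0.00 Y20.50 E0.8809
G1 X0.00 Y0.00 E1.2005

At z = 11.4 mm: the cube is present — its section is the full 18×20.5 rectangle; the cylinder at (11, -1.5) does not reach this height (z outside [11.5, 27.5]); Combining (union): only the 18×20.5 cube is present, so the union is just that shape — 1 connected region. The outline is a single polygon with 4 vertices. Extrusion per mm of travel: 0.25 × 0.15 / (π × 0.875²) = 0.015591. Accumulating E over each segment gives final E = 1.2005.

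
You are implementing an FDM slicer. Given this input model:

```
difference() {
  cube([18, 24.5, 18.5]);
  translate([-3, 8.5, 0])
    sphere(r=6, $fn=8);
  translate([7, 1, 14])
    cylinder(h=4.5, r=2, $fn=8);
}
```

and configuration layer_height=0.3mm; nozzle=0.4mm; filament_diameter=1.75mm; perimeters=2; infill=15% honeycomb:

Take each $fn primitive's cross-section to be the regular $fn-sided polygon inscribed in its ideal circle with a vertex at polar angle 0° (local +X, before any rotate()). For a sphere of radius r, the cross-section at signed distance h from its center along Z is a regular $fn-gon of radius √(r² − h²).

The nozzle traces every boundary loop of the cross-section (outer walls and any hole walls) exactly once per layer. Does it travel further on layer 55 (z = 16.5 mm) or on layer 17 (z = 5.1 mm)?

layer 55 (z = 16.5 mm)

Layer 55 (z = 16.5): the cube is present — its section is the full 18×24.5 rectangle (perimeter 85.00 mm); the sphere at (-3, 8.5) does not reach this height (|z−center|=16.500 > r=6); the r=2 cylinder at (7, 1) contributes a regular 8-gon of circumradius 2 (perimeter = 2·8·2.000·sin(180°/8) = 12.25 mm); Subtracting the remaining from the first: starting from the 18×24.5 cube, the r=2 cylinder at (7, 1) partially overlaps it — only the 9.24 mm² overlap (of its 11.31 mm²) is removed, clipping the outline — boundary = 90.12 mm. So its perimeter = 90.12 mm. Layer 17 (z = 5.1): the 18×24.5 cube contributes its full rectangle (perimeter 85.00 mm); the sphere at (-3, 8.5): section is a regular 8-gon, circumradius = √(r²−h²) = √(6²−5.1²) = 3.161 (perimeter = 2·8·3.161·sin(180°/8) = 19.35 mm); the cylinder at (7, 1) does not reach this height (z outside [14, 18.5]); After the difference (first − rest): starting from the 18×24.5 cube, the r=6 sphere at (-3, 8.5) partially overlaps it — only the 0.06 mm² overlap (of its 28.26 mm²) is removed, clipping the outline — boundary = 85.06 mm. So its perimeter = 85.06 mm. Layer 55 is larger (90.12 vs 85.06 mm).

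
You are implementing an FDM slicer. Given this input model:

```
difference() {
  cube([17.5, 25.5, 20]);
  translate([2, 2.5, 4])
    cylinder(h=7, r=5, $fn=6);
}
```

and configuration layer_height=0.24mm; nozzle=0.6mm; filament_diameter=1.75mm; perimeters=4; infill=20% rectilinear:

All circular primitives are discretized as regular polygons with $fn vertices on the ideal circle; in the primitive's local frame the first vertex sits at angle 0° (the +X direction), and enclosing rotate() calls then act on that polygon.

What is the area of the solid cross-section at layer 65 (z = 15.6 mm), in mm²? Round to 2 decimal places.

At z = 15.6 mm: the cube (footprint 17.5×25.5) is included at this height (area 446.25 mm²); the cylinder at (2, 2.5) does not reach this height (z outside [4, 11]); After the difference (first − rest): none of the subtracted shapes is present at this height, so the 17.5×25.5 cube is unchanged — area = 446.25 mm². Overall, the cross-section is a single solid region. Net area = 446.25 mm².

446.25 mm²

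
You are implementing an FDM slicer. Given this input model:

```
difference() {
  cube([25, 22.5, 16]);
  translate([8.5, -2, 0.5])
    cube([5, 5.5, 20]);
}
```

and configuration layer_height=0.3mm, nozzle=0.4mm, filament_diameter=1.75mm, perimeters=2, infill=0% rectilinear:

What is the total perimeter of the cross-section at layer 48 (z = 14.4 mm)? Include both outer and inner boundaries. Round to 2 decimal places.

102.00 mm

At z = 14.4 mm: the cube (footprint 25×22.5) is included at this height (perimeter 95.00 mm); the cube at (8.5, -2) (footprint 5×5.5) is included at this height (perimeter 21.00 mm); Taking the first minus the rest: starting from the 25×22.5 cube, the 5×5.5 cube at (8.5, -2) partially overlaps it — only the 17.50 mm² overlap (of its 27.50 mm²) is removed, clipping the outline — boundary = 102.00 mm. Overall, the cross-section is a single solid region. Total boundary length (outer) = 102.00 mm.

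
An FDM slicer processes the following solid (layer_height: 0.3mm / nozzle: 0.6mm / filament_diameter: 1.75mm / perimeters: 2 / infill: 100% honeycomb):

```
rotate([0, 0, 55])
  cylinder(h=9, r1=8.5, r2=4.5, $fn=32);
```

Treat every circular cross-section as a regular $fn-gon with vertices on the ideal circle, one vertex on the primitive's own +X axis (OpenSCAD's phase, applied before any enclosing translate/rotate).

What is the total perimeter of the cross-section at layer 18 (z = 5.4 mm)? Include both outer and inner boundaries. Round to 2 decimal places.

At z = 5.4 mm: the cone contributes a regular 32-gon of circumradius 6.100 (interpolated between r1=8.5 and r2=4.5 at t=0.600) (perimeter = 2·32·6.100·sin(180°/32) = 38.27 mm); (rotated 55° about Z; rotation is an isometry so areas/perimeters/island counts are preserved). Overall, the cross-section is a single solid region. Total boundary length (outer) = 38.27 mm.

38.27 mm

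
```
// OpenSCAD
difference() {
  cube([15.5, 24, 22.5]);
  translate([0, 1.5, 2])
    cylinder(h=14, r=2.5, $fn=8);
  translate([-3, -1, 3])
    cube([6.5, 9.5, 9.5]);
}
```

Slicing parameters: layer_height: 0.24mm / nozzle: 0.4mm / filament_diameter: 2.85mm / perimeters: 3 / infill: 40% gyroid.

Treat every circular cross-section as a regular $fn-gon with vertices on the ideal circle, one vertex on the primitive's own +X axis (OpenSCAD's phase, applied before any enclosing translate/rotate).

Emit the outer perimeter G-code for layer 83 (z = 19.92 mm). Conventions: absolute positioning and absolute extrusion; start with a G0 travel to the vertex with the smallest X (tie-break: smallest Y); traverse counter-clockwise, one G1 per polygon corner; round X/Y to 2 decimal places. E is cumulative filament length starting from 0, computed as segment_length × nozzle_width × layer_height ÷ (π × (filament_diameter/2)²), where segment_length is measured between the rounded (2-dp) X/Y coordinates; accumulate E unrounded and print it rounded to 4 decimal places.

G0 X0.00 Y0.00 Z19.92
G1 X15.50 Y0.00 E0.2333
G1 X15.50 Y24.00 E0.5944
G1 X0.00 Y24.00 E0.8277
G1 X0.00 Y0.00 E1.1888

At z = 19.92 mm: the 15.5×24 cube contributes its full rectangle; the cylinder at (0, 1.5) is not intersected at this z (z outside [2, 16]); the cube at (-3, -1) does not reach this height (z outside [3, 12.5]); Taking the first minus the rest: none of the subtracted shapes is present at this height, so the 15.5×24 cube is unchanged — 1 connected region. The outline is a single polygon with 4 vertices. Extrusion per mm of travel: 0.4 × 0.24 / (π × 1.425²) = 0.015048. Accumulating E over each segment gives final E = 1.1888.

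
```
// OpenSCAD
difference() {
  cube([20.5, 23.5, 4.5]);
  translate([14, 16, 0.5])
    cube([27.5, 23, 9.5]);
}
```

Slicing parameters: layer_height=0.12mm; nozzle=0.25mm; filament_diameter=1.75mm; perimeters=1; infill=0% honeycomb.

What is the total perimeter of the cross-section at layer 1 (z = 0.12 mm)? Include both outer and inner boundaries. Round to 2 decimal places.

At z = 0.12 mm: the 20.5×23.5 cube contributes its full rectangle (perimeter 88.00 mm); the cube at (14, 16) is absent (z outside [0.5, 10]); Subtracting the remaining from the first: none of the subtracted shapes is present at this height, so the 20.5×23.5 cube is unchanged — boundary = 88.00 mm. Overall, the cross-section is a single solid region. Total boundary length (outer) = 88.00 mm.

88.00 mm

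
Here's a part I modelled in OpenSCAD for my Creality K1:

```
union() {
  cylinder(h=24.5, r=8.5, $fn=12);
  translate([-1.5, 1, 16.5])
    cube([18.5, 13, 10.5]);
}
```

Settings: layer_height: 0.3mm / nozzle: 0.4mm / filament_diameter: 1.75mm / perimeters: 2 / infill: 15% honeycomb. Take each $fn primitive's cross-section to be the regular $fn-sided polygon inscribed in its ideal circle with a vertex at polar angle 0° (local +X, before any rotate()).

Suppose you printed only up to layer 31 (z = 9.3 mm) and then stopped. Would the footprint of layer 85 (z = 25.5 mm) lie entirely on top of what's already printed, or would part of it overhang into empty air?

part overhangs

Compare the two slices. At z = 9.3: the r=8.5 cylinder contributes a regular 12-gon of circumradius 8.5 (area = (12/2)·8.500²·sin(360°/12) = 216.75 mm²); the cube at (-1.5, 1) does not reach this height (z outside [16.5, 27]); Taking the union: only the r=8.5 cylinder is present, so the union is just that shape — area = 216.75 mm². At z = 25.5: the cylinder does not reach this height (z outside [0, 24.5]); the 18.5×13 cube at (-1.5, 1) contributes its full rectangle (area 240.50 mm²); Merging all regions: only the 18.5×13 cube at (-1.5, 1) is present, so the union is just that shape — area = 240.50 mm². Checking containment: at z = 25.5 the cross-section extends beyond the z = 9.3 cross-section by about 183.73 mm².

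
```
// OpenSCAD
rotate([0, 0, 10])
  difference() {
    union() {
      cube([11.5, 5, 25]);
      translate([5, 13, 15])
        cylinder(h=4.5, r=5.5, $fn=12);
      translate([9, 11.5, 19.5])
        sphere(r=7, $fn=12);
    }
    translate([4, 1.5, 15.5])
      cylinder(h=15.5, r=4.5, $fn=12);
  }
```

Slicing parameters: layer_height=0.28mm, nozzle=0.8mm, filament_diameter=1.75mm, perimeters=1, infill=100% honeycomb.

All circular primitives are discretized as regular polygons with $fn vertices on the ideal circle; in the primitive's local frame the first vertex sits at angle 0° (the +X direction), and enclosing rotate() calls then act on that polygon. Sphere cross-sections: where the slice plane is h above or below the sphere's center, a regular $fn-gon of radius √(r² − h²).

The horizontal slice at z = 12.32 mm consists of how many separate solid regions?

At z = 12.32 mm: the 11.5×5 cube contributes its full rectangle; the cylinder at (5, 13) does not reach this height (z outside [15, 19.5]); the sphere at (9, 11.5) does not reach this height (|z−center|=7.180 > r=7); Combining (union): only the 11.5×5 cube is present, so the union is just that shape — 1 connected region; the cylinder at (4, 1.5) does not reach this height (z outside [15.5, 31]); After the difference (first − rest): none of the subtracted shapes is present at this height, so the result so far is unchanged — 1 connected region; (whole slice rotated 10° about Z — lengths, areas and connectivity unchanged). The result has 1 disconnected region.

1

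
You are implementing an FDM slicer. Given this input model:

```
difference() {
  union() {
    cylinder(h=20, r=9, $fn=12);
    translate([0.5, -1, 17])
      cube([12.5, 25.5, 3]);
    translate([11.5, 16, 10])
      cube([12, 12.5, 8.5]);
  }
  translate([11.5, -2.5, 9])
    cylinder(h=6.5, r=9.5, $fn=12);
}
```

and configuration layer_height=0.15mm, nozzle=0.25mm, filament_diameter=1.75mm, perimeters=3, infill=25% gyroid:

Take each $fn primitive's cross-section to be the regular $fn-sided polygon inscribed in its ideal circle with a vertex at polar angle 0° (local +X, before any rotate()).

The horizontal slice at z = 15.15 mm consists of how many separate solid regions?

2

At z = 15.15 mm: the r=9 cylinder gives a regular 12-gon of circumradius 9 (constant along its height); the cube at (0.5, -1) does not reach this height (z outside [17, 20]); the cube at (11.5, 16) is present — its section is the full 12×12.5 rectangle; Combining (union): the 2 present regions are separate (no shared area or edge), so areas and boundary lengths simply add and each stays a separate island — 2 connected regions; the r=9.5 cylinder at (11.5, -2.5) contributes a regular 12-gon of circumradius 9.5; Taking the first minus the rest: starting from that combined region, the r=9.5 cylinder at (11.5, -2.5) partially overlaps it — only the 60.29 mm² overlap (of its 270.75 mm²) is removed, clipping the outline — 2 connected regions. The result has 2 disconnected regions.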